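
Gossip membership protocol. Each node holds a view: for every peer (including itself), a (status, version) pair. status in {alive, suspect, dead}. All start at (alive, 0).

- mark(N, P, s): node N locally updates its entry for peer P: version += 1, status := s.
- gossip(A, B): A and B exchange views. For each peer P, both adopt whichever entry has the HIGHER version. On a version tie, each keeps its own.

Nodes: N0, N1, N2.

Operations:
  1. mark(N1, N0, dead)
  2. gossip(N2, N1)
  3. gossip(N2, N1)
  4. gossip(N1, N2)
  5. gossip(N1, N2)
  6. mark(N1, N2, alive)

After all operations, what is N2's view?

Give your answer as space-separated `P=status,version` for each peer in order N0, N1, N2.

Answer: N0=dead,1 N1=alive,0 N2=alive,0

Derivation:
Op 1: N1 marks N0=dead -> (dead,v1)
Op 2: gossip N2<->N1 -> N2.N0=(dead,v1) N2.N1=(alive,v0) N2.N2=(alive,v0) | N1.N0=(dead,v1) N1.N1=(alive,v0) N1.N2=(alive,v0)
Op 3: gossip N2<->N1 -> N2.N0=(dead,v1) N2.N1=(alive,v0) N2.N2=(alive,v0) | N1.N0=(dead,v1) N1.N1=(alive,v0) N1.N2=(alive,v0)
Op 4: gossip N1<->N2 -> N1.N0=(dead,v1) N1.N1=(alive,v0) N1.N2=(alive,v0) | N2.N0=(dead,v1) N2.N1=(alive,v0) N2.N2=(alive,v0)
Op 5: gossip N1<->N2 -> N1.N0=(dead,v1) N1.N1=(alive,v0) N1.N2=(alive,v0) | N2.N0=(dead,v1) N2.N1=(alive,v0) N2.N2=(alive,v0)
Op 6: N1 marks N2=alive -> (alive,v1)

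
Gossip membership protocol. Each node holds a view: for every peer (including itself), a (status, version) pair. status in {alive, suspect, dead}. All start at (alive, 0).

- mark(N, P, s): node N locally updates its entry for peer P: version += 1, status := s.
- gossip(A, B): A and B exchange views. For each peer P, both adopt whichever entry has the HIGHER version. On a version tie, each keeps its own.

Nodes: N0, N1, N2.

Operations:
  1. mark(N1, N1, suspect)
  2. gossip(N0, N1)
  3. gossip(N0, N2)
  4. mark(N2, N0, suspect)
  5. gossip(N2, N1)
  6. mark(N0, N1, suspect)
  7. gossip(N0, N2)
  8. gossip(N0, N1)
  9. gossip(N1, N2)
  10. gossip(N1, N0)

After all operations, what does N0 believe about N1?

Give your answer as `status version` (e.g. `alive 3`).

Answer: suspect 2

Derivation:
Op 1: N1 marks N1=suspect -> (suspect,v1)
Op 2: gossip N0<->N1 -> N0.N0=(alive,v0) N0.N1=(suspect,v1) N0.N2=(alive,v0) | N1.N0=(alive,v0) N1.N1=(suspect,v1) N1.N2=(alive,v0)
Op 3: gossip N0<->N2 -> N0.N0=(alive,v0) N0.N1=(suspect,v1) N0.N2=(alive,v0) | N2.N0=(alive,v0) N2.N1=(suspect,v1) N2.N2=(alive,v0)
Op 4: N2 marks N0=suspect -> (suspect,v1)
Op 5: gossip N2<->N1 -> N2.N0=(suspect,v1) N2.N1=(suspect,v1) N2.N2=(alive,v0) | N1.N0=(suspect,v1) N1.N1=(suspect,v1) N1.N2=(alive,v0)
Op 6: N0 marks N1=suspect -> (suspect,v2)
Op 7: gossip N0<->N2 -> N0.N0=(suspect,v1) N0.N1=(suspect,v2) N0.N2=(alive,v0) | N2.N0=(suspect,v1) N2.N1=(suspect,v2) N2.N2=(alive,v0)
Op 8: gossip N0<->N1 -> N0.N0=(suspect,v1) N0.N1=(suspect,v2) N0.N2=(alive,v0) | N1.N0=(suspect,v1) N1.N1=(suspect,v2) N1.N2=(alive,v0)
Op 9: gossip N1<->N2 -> N1.N0=(suspect,v1) N1.N1=(suspect,v2) N1.N2=(alive,v0) | N2.N0=(suspect,v1) N2.N1=(suspect,v2) N2.N2=(alive,v0)
Op 10: gossip N1<->N0 -> N1.N0=(suspect,v1) N1.N1=(suspect,v2) N1.N2=(alive,v0) | N0.N0=(suspect,v1) N0.N1=(suspect,v2) N0.N2=(alive,v0)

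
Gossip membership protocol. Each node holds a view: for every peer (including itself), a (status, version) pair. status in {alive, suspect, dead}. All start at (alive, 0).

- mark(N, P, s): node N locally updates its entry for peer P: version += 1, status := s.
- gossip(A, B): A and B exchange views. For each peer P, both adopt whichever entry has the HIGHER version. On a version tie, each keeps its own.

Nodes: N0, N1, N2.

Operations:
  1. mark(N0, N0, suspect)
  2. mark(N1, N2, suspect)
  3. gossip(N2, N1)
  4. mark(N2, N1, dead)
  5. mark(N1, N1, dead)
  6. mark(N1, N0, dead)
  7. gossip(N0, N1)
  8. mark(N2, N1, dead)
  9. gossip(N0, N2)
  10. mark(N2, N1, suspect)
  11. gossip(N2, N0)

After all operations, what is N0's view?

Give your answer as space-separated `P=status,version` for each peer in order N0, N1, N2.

Answer: N0=suspect,1 N1=suspect,3 N2=suspect,1

Derivation:
Op 1: N0 marks N0=suspect -> (suspect,v1)
Op 2: N1 marks N2=suspect -> (suspect,v1)
Op 3: gossip N2<->N1 -> N2.N0=(alive,v0) N2.N1=(alive,v0) N2.N2=(suspect,v1) | N1.N0=(alive,v0) N1.N1=(alive,v0) N1.N2=(suspect,v1)
Op 4: N2 marks N1=dead -> (dead,v1)
Op 5: N1 marks N1=dead -> (dead,v1)
Op 6: N1 marks N0=dead -> (dead,v1)
Op 7: gossip N0<->N1 -> N0.N0=(suspect,v1) N0.N1=(dead,v1) N0.N2=(suspect,v1) | N1.N0=(dead,v1) N1.N1=(dead,v1) N1.N2=(suspect,v1)
Op 8: N2 marks N1=dead -> (dead,v2)
Op 9: gossip N0<->N2 -> N0.N0=(suspect,v1) N0.N1=(dead,v2) N0.N2=(suspect,v1) | N2.N0=(suspect,v1) N2.N1=(dead,v2) N2.N2=(suspect,v1)
Op 10: N2 marks N1=suspect -> (suspect,v3)
Op 11: gossip N2<->N0 -> N2.N0=(suspect,v1) N2.N1=(suspect,v3) N2.N2=(suspect,v1) | N0.N0=(suspect,v1) N0.N1=(suspect,v3) N0.N2=(suspect,v1)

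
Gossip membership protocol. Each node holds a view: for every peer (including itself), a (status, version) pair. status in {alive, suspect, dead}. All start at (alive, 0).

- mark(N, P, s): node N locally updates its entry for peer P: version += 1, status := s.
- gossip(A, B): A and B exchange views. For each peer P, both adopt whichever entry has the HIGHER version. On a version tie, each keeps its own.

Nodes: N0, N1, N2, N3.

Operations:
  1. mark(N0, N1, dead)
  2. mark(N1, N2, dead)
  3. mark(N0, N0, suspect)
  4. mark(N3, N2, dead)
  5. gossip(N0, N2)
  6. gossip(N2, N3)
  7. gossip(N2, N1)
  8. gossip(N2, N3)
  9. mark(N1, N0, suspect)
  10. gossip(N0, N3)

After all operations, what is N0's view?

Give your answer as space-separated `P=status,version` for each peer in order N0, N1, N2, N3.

Op 1: N0 marks N1=dead -> (dead,v1)
Op 2: N1 marks N2=dead -> (dead,v1)
Op 3: N0 marks N0=suspect -> (suspect,v1)
Op 4: N3 marks N2=dead -> (dead,v1)
Op 5: gossip N0<->N2 -> N0.N0=(suspect,v1) N0.N1=(dead,v1) N0.N2=(alive,v0) N0.N3=(alive,v0) | N2.N0=(suspect,v1) N2.N1=(dead,v1) N2.N2=(alive,v0) N2.N3=(alive,v0)
Op 6: gossip N2<->N3 -> N2.N0=(suspect,v1) N2.N1=(dead,v1) N2.N2=(dead,v1) N2.N3=(alive,v0) | N3.N0=(suspect,v1) N3.N1=(dead,v1) N3.N2=(dead,v1) N3.N3=(alive,v0)
Op 7: gossip N2<->N1 -> N2.N0=(suspect,v1) N2.N1=(dead,v1) N2.N2=(dead,v1) N2.N3=(alive,v0) | N1.N0=(suspect,v1) N1.N1=(dead,v1) N1.N2=(dead,v1) N1.N3=(alive,v0)
Op 8: gossip N2<->N3 -> N2.N0=(suspect,v1) N2.N1=(dead,v1) N2.N2=(dead,v1) N2.N3=(alive,v0) | N3.N0=(suspect,v1) N3.N1=(dead,v1) N3.N2=(dead,v1) N3.N3=(alive,v0)
Op 9: N1 marks N0=suspect -> (suspect,v2)
Op 10: gossip N0<->N3 -> N0.N0=(suspect,v1) N0.N1=(dead,v1) N0.N2=(dead,v1) N0.N3=(alive,v0) | N3.N0=(suspect,v1) N3.N1=(dead,v1) N3.N2=(dead,v1) N3.N3=(alive,v0)

Answer: N0=suspect,1 N1=dead,1 N2=dead,1 N3=alive,0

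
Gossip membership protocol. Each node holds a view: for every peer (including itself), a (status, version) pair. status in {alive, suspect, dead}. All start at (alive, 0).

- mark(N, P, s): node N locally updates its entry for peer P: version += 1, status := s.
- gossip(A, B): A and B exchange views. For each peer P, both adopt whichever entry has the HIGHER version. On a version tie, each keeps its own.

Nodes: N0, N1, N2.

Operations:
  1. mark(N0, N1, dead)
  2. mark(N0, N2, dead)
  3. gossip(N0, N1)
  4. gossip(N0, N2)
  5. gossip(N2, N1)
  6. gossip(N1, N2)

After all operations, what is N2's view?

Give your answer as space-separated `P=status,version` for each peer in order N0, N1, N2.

Op 1: N0 marks N1=dead -> (dead,v1)
Op 2: N0 marks N2=dead -> (dead,v1)
Op 3: gossip N0<->N1 -> N0.N0=(alive,v0) N0.N1=(dead,v1) N0.N2=(dead,v1) | N1.N0=(alive,v0) N1.N1=(dead,v1) N1.N2=(dead,v1)
Op 4: gossip N0<->N2 -> N0.N0=(alive,v0) N0.N1=(dead,v1) N0.N2=(dead,v1) | N2.N0=(alive,v0) N2.N1=(dead,v1) N2.N2=(dead,v1)
Op 5: gossip N2<->N1 -> N2.N0=(alive,v0) N2.N1=(dead,v1) N2.N2=(dead,v1) | N1.N0=(alive,v0) N1.N1=(dead,v1) N1.N2=(dead,v1)
Op 6: gossip N1<->N2 -> N1.N0=(alive,v0) N1.N1=(dead,v1) N1.N2=(dead,v1) | N2.N0=(alive,v0) N2.N1=(dead,v1) N2.N2=(dead,v1)

Answer: N0=alive,0 N1=dead,1 N2=dead,1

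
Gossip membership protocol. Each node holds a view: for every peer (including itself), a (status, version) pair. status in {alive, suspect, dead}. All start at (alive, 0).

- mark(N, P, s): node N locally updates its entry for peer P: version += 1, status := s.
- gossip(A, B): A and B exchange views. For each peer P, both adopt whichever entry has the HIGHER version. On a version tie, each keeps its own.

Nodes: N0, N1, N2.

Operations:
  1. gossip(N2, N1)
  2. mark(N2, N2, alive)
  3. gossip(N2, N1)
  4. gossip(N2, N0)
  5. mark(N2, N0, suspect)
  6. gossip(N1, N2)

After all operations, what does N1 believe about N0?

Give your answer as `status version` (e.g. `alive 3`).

Op 1: gossip N2<->N1 -> N2.N0=(alive,v0) N2.N1=(alive,v0) N2.N2=(alive,v0) | N1.N0=(alive,v0) N1.N1=(alive,v0) N1.N2=(alive,v0)
Op 2: N2 marks N2=alive -> (alive,v1)
Op 3: gossip N2<->N1 -> N2.N0=(alive,v0) N2.N1=(alive,v0) N2.N2=(alive,v1) | N1.N0=(alive,v0) N1.N1=(alive,v0) N1.N2=(alive,v1)
Op 4: gossip N2<->N0 -> N2.N0=(alive,v0) N2.N1=(alive,v0) N2.N2=(alive,v1) | N0.N0=(alive,v0) N0.N1=(alive,v0) N0.N2=(alive,v1)
Op 5: N2 marks N0=suspect -> (suspect,v1)
Op 6: gossip N1<->N2 -> N1.N0=(suspect,v1) N1.N1=(alive,v0) N1.N2=(alive,v1) | N2.N0=(suspect,v1) N2.N1=(alive,v0) N2.N2=(alive,v1)

Answer: suspect 1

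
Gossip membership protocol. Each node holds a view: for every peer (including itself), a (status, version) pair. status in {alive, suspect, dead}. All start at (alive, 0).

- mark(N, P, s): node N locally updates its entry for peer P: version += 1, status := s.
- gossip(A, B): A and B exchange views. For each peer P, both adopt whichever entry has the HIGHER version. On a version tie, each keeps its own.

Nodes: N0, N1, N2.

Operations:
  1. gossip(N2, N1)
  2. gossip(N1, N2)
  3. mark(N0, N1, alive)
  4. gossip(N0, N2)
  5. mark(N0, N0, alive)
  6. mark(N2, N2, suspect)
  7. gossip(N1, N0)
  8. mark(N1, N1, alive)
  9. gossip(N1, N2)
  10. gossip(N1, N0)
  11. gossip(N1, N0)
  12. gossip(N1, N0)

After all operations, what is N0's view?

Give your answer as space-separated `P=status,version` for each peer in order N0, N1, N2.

Answer: N0=alive,1 N1=alive,2 N2=suspect,1

Derivation:
Op 1: gossip N2<->N1 -> N2.N0=(alive,v0) N2.N1=(alive,v0) N2.N2=(alive,v0) | N1.N0=(alive,v0) N1.N1=(alive,v0) N1.N2=(alive,v0)
Op 2: gossip N1<->N2 -> N1.N0=(alive,v0) N1.N1=(alive,v0) N1.N2=(alive,v0) | N2.N0=(alive,v0) N2.N1=(alive,v0) N2.N2=(alive,v0)
Op 3: N0 marks N1=alive -> (alive,v1)
Op 4: gossip N0<->N2 -> N0.N0=(alive,v0) N0.N1=(alive,v1) N0.N2=(alive,v0) | N2.N0=(alive,v0) N2.N1=(alive,v1) N2.N2=(alive,v0)
Op 5: N0 marks N0=alive -> (alive,v1)
Op 6: N2 marks N2=suspect -> (suspect,v1)
Op 7: gossip N1<->N0 -> N1.N0=(alive,v1) N1.N1=(alive,v1) N1.N2=(alive,v0) | N0.N0=(alive,v1) N0.N1=(alive,v1) N0.N2=(alive,v0)
Op 8: N1 marks N1=alive -> (alive,v2)
Op 9: gossip N1<->N2 -> N1.N0=(alive,v1) N1.N1=(alive,v2) N1.N2=(suspect,v1) | N2.N0=(alive,v1) N2.N1=(alive,v2) N2.N2=(suspect,v1)
Op 10: gossip N1<->N0 -> N1.N0=(alive,v1) N1.N1=(alive,v2) N1.N2=(suspect,v1) | N0.N0=(alive,v1) N0.N1=(alive,v2) N0.N2=(suspect,v1)
Op 11: gossip N1<->N0 -> N1.N0=(alive,v1) N1.N1=(alive,v2) N1.N2=(suspect,v1) | N0.N0=(alive,v1) N0.N1=(alive,v2) N0.N2=(suspect,v1)
Op 12: gossip N1<->N0 -> N1.N0=(alive,v1) N1.N1=(alive,v2) N1.N2=(suspect,v1) | N0.N0=(alive,v1) N0.N1=(alive,v2) N0.N2=(suspect,v1)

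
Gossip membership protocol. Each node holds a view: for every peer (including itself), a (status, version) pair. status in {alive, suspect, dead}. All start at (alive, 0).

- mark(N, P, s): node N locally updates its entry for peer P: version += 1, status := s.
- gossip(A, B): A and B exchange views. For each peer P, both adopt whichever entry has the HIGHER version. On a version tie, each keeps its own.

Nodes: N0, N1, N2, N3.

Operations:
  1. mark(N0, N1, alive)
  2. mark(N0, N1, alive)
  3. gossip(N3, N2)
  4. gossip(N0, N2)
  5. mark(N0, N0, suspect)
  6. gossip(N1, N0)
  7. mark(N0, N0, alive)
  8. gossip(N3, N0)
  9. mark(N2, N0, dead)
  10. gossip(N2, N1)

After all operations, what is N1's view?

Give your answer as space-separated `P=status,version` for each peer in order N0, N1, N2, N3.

Answer: N0=suspect,1 N1=alive,2 N2=alive,0 N3=alive,0

Derivation:
Op 1: N0 marks N1=alive -> (alive,v1)
Op 2: N0 marks N1=alive -> (alive,v2)
Op 3: gossip N3<->N2 -> N3.N0=(alive,v0) N3.N1=(alive,v0) N3.N2=(alive,v0) N3.N3=(alive,v0) | N2.N0=(alive,v0) N2.N1=(alive,v0) N2.N2=(alive,v0) N2.N3=(alive,v0)
Op 4: gossip N0<->N2 -> N0.N0=(alive,v0) N0.N1=(alive,v2) N0.N2=(alive,v0) N0.N3=(alive,v0) | N2.N0=(alive,v0) N2.N1=(alive,v2) N2.N2=(alive,v0) N2.N3=(alive,v0)
Op 5: N0 marks N0=suspect -> (suspect,v1)
Op 6: gossip N1<->N0 -> N1.N0=(suspect,v1) N1.N1=(alive,v2) N1.N2=(alive,v0) N1.N3=(alive,v0) | N0.N0=(suspect,v1) N0.N1=(alive,v2) N0.N2=(alive,v0) N0.N3=(alive,v0)
Op 7: N0 marks N0=alive -> (alive,v2)
Op 8: gossip N3<->N0 -> N3.N0=(alive,v2) N3.N1=(alive,v2) N3.N2=(alive,v0) N3.N3=(alive,v0) | N0.N0=(alive,v2) N0.N1=(alive,v2) N0.N2=(alive,v0) N0.N3=(alive,v0)
Op 9: N2 marks N0=dead -> (dead,v1)
Op 10: gossip N2<->N1 -> N2.N0=(dead,v1) N2.N1=(alive,v2) N2.N2=(alive,v0) N2.N3=(alive,v0) | N1.N0=(suspect,v1) N1.N1=(alive,v2) N1.N2=(alive,v0) N1.N3=(alive,v0)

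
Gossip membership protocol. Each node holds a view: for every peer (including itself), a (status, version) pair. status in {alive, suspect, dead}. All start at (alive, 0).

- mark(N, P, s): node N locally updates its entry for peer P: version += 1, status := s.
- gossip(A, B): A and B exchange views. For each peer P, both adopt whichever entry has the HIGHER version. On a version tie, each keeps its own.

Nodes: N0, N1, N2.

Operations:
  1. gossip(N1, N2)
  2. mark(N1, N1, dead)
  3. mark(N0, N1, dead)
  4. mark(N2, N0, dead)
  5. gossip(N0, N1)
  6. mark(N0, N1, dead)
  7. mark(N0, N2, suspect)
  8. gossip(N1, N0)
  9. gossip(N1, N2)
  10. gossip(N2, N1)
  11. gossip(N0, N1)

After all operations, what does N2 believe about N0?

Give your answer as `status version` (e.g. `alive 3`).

Op 1: gossip N1<->N2 -> N1.N0=(alive,v0) N1.N1=(alive,v0) N1.N2=(alive,v0) | N2.N0=(alive,v0) N2.N1=(alive,v0) N2.N2=(alive,v0)
Op 2: N1 marks N1=dead -> (dead,v1)
Op 3: N0 marks N1=dead -> (dead,v1)
Op 4: N2 marks N0=dead -> (dead,v1)
Op 5: gossip N0<->N1 -> N0.N0=(alive,v0) N0.N1=(dead,v1) N0.N2=(alive,v0) | N1.N0=(alive,v0) N1.N1=(dead,v1) N1.N2=(alive,v0)
Op 6: N0 marks N1=dead -> (dead,v2)
Op 7: N0 marks N2=suspect -> (suspect,v1)
Op 8: gossip N1<->N0 -> N1.N0=(alive,v0) N1.N1=(dead,v2) N1.N2=(suspect,v1) | N0.N0=(alive,v0) N0.N1=(dead,v2) N0.N2=(suspect,v1)
Op 9: gossip N1<->N2 -> N1.N0=(dead,v1) N1.N1=(dead,v2) N1.N2=(suspect,v1) | N2.N0=(dead,v1) N2.N1=(dead,v2) N2.N2=(suspect,v1)
Op 10: gossip N2<->N1 -> N2.N0=(dead,v1) N2.N1=(dead,v2) N2.N2=(suspect,v1) | N1.N0=(dead,v1) N1.N1=(dead,v2) N1.N2=(suspect,v1)
Op 11: gossip N0<->N1 -> N0.N0=(dead,v1) N0.N1=(dead,v2) N0.N2=(suspect,v1) | N1.N0=(dead,v1) N1.N1=(dead,v2) N1.N2=(suspect,v1)

Answer: dead 1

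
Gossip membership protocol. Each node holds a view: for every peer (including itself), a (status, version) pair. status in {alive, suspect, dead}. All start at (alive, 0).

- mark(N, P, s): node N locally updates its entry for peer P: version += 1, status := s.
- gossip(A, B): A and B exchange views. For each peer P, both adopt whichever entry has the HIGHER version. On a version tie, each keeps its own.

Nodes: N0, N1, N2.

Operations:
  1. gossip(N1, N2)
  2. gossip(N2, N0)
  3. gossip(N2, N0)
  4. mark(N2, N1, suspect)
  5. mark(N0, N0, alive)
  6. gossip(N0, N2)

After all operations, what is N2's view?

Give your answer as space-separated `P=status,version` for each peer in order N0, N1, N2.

Answer: N0=alive,1 N1=suspect,1 N2=alive,0

Derivation:
Op 1: gossip N1<->N2 -> N1.N0=(alive,v0) N1.N1=(alive,v0) N1.N2=(alive,v0) | N2.N0=(alive,v0) N2.N1=(alive,v0) N2.N2=(alive,v0)
Op 2: gossip N2<->N0 -> N2.N0=(alive,v0) N2.N1=(alive,v0) N2.N2=(alive,v0) | N0.N0=(alive,v0) N0.N1=(alive,v0) N0.N2=(alive,v0)
Op 3: gossip N2<->N0 -> N2.N0=(alive,v0) N2.N1=(alive,v0) N2.N2=(alive,v0) | N0.N0=(alive,v0) N0.N1=(alive,v0) N0.N2=(alive,v0)
Op 4: N2 marks N1=suspect -> (suspect,v1)
Op 5: N0 marks N0=alive -> (alive,v1)
Op 6: gossip N0<->N2 -> N0.N0=(alive,v1) N0.N1=(suspect,v1) N0.N2=(alive,v0) | N2.N0=(alive,v1) N2.N1=(suspect,v1) N2.N2=(alive,v0)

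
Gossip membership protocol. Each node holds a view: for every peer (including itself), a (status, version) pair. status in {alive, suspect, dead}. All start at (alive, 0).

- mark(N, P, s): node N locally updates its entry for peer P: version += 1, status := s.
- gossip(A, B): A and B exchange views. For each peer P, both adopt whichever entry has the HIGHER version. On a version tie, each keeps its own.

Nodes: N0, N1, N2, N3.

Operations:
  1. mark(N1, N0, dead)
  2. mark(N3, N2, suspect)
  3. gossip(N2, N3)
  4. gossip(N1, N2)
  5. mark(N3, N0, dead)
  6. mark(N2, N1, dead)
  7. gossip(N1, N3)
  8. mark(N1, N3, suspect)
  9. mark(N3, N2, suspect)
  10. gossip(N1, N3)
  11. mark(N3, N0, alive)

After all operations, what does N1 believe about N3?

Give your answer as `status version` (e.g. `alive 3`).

Answer: suspect 1

Derivation:
Op 1: N1 marks N0=dead -> (dead,v1)
Op 2: N3 marks N2=suspect -> (suspect,v1)
Op 3: gossip N2<->N3 -> N2.N0=(alive,v0) N2.N1=(alive,v0) N2.N2=(suspect,v1) N2.N3=(alive,v0) | N3.N0=(alive,v0) N3.N1=(alive,v0) N3.N2=(suspect,v1) N3.N3=(alive,v0)
Op 4: gossip N1<->N2 -> N1.N0=(dead,v1) N1.N1=(alive,v0) N1.N2=(suspect,v1) N1.N3=(alive,v0) | N2.N0=(dead,v1) N2.N1=(alive,v0) N2.N2=(suspect,v1) N2.N3=(alive,v0)
Op 5: N3 marks N0=dead -> (dead,v1)
Op 6: N2 marks N1=dead -> (dead,v1)
Op 7: gossip N1<->N3 -> N1.N0=(dead,v1) N1.N1=(alive,v0) N1.N2=(suspect,v1) N1.N3=(alive,v0) | N3.N0=(dead,v1) N3.N1=(alive,v0) N3.N2=(suspect,v1) N3.N3=(alive,v0)
Op 8: N1 marks N3=suspect -> (suspect,v1)
Op 9: N3 marks N2=suspect -> (suspect,v2)
Op 10: gossip N1<->N3 -> N1.N0=(dead,v1) N1.N1=(alive,v0) N1.N2=(suspect,v2) N1.N3=(suspect,v1) | N3.N0=(dead,v1) N3.N1=(alive,v0) N3.N2=(suspect,v2) N3.N3=(suspect,v1)
Op 11: N3 marks N0=alive -> (alive,v2)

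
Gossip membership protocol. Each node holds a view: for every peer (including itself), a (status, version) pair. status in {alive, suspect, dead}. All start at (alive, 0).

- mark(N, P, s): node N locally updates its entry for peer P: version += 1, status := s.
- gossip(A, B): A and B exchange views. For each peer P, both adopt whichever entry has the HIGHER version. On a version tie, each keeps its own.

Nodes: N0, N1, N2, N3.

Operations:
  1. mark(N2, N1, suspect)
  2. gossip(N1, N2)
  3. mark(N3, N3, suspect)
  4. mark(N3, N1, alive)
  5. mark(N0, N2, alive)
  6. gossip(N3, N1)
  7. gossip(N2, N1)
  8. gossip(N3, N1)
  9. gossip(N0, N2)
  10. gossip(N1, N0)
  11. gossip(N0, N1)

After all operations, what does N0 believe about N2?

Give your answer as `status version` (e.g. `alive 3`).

Op 1: N2 marks N1=suspect -> (suspect,v1)
Op 2: gossip N1<->N2 -> N1.N0=(alive,v0) N1.N1=(suspect,v1) N1.N2=(alive,v0) N1.N3=(alive,v0) | N2.N0=(alive,v0) N2.N1=(suspect,v1) N2.N2=(alive,v0) N2.N3=(alive,v0)
Op 3: N3 marks N3=suspect -> (suspect,v1)
Op 4: N3 marks N1=alive -> (alive,v1)
Op 5: N0 marks N2=alive -> (alive,v1)
Op 6: gossip N3<->N1 -> N3.N0=(alive,v0) N3.N1=(alive,v1) N3.N2=(alive,v0) N3.N3=(suspect,v1) | N1.N0=(alive,v0) N1.N1=(suspect,v1) N1.N2=(alive,v0) N1.N3=(suspect,v1)
Op 7: gossip N2<->N1 -> N2.N0=(alive,v0) N2.N1=(suspect,v1) N2.N2=(alive,v0) N2.N3=(suspect,v1) | N1.N0=(alive,v0) N1.N1=(suspect,v1) N1.N2=(alive,v0) N1.N3=(suspect,v1)
Op 8: gossip N3<->N1 -> N3.N0=(alive,v0) N3.N1=(alive,v1) N3.N2=(alive,v0) N3.N3=(suspect,v1) | N1.N0=(alive,v0) N1.N1=(suspect,v1) N1.N2=(alive,v0) N1.N3=(suspect,v1)
Op 9: gossip N0<->N2 -> N0.N0=(alive,v0) N0.N1=(suspect,v1) N0.N2=(alive,v1) N0.N3=(suspect,v1) | N2.N0=(alive,v0) N2.N1=(suspect,v1) N2.N2=(alive,v1) N2.N3=(suspect,v1)
Op 10: gossip N1<->N0 -> N1.N0=(alive,v0) N1.N1=(suspect,v1) N1.N2=(alive,v1) N1.N3=(suspect,v1) | N0.N0=(alive,v0) N0.N1=(suspect,v1) N0.N2=(alive,v1) N0.N3=(suspect,v1)
Op 11: gossip N0<->N1 -> N0.N0=(alive,v0) N0.N1=(suspect,v1) N0.N2=(alive,v1) N0.N3=(suspect,v1) | N1.N0=(alive,v0) N1.N1=(suspect,v1) N1.N2=(alive,v1) N1.N3=(suspect,v1)

Answer: alive 1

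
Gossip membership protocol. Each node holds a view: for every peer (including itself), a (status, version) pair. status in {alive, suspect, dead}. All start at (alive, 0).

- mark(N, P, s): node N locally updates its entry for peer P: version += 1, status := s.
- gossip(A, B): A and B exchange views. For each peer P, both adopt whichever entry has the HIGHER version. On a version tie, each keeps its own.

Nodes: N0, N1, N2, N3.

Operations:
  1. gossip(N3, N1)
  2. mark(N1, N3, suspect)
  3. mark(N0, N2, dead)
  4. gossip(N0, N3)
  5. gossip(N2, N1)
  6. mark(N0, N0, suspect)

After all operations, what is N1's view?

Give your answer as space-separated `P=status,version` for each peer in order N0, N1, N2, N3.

Answer: N0=alive,0 N1=alive,0 N2=alive,0 N3=suspect,1

Derivation:
Op 1: gossip N3<->N1 -> N3.N0=(alive,v0) N3.N1=(alive,v0) N3.N2=(alive,v0) N3.N3=(alive,v0) | N1.N0=(alive,v0) N1.N1=(alive,v0) N1.N2=(alive,v0) N1.N3=(alive,v0)
Op 2: N1 marks N3=suspect -> (suspect,v1)
Op 3: N0 marks N2=dead -> (dead,v1)
Op 4: gossip N0<->N3 -> N0.N0=(alive,v0) N0.N1=(alive,v0) N0.N2=(dead,v1) N0.N3=(alive,v0) | N3.N0=(alive,v0) N3.N1=(alive,v0) N3.N2=(dead,v1) N3.N3=(alive,v0)
Op 5: gossip N2<->N1 -> N2.N0=(alive,v0) N2.N1=(alive,v0) N2.N2=(alive,v0) N2.N3=(suspect,v1) | N1.N0=(alive,v0) N1.N1=(alive,v0) N1.N2=(alive,v0) N1.N3=(suspect,v1)
Op 6: N0 marks N0=suspect -> (suspect,v1)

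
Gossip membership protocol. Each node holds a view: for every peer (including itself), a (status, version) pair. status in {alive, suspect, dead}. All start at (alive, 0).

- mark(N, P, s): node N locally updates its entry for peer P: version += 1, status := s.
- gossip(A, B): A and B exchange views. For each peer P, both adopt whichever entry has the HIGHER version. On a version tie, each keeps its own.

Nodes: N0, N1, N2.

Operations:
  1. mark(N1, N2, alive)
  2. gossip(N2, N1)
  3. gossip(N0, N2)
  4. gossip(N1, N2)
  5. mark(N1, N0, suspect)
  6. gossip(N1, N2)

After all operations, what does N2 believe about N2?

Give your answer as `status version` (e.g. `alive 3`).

Answer: alive 1

Derivation:
Op 1: N1 marks N2=alive -> (alive,v1)
Op 2: gossip N2<->N1 -> N2.N0=(alive,v0) N2.N1=(alive,v0) N2.N2=(alive,v1) | N1.N0=(alive,v0) N1.N1=(alive,v0) N1.N2=(alive,v1)
Op 3: gossip N0<->N2 -> N0.N0=(alive,v0) N0.N1=(alive,v0) N0.N2=(alive,v1) | N2.N0=(alive,v0) N2.N1=(alive,v0) N2.N2=(alive,v1)
Op 4: gossip N1<->N2 -> N1.N0=(alive,v0) N1.N1=(alive,v0) N1.N2=(alive,v1) | N2.N0=(alive,v0) N2.N1=(alive,v0) N2.N2=(alive,v1)
Op 5: N1 marks N0=suspect -> (suspect,v1)
Op 6: gossip N1<->N2 -> N1.N0=(suspect,v1) N1.N1=(alive,v0) N1.N2=(alive,v1) | N2.N0=(suspect,v1) N2.N1=(alive,v0) N2.N2=(alive,v1)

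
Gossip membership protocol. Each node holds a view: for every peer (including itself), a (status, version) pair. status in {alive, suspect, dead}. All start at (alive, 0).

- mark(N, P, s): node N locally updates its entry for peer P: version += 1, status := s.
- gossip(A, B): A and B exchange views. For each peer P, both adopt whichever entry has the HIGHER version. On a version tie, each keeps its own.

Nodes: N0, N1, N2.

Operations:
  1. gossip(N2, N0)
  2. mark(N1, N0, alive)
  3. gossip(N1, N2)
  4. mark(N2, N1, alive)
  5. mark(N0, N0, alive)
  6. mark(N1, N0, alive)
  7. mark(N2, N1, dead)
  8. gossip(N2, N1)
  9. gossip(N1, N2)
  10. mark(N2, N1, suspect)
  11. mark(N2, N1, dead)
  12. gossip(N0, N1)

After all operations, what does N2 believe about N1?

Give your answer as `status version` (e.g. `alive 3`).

Op 1: gossip N2<->N0 -> N2.N0=(alive,v0) N2.N1=(alive,v0) N2.N2=(alive,v0) | N0.N0=(alive,v0) N0.N1=(alive,v0) N0.N2=(alive,v0)
Op 2: N1 marks N0=alive -> (alive,v1)
Op 3: gossip N1<->N2 -> N1.N0=(alive,v1) N1.N1=(alive,v0) N1.N2=(alive,v0) | N2.N0=(alive,v1) N2.N1=(alive,v0) N2.N2=(alive,v0)
Op 4: N2 marks N1=alive -> (alive,v1)
Op 5: N0 marks N0=alive -> (alive,v1)
Op 6: N1 marks N0=alive -> (alive,v2)
Op 7: N2 marks N1=dead -> (dead,v2)
Op 8: gossip N2<->N1 -> N2.N0=(alive,v2) N2.N1=(dead,v2) N2.N2=(alive,v0) | N1.N0=(alive,v2) N1.N1=(dead,v2) N1.N2=(alive,v0)
Op 9: gossip N1<->N2 -> N1.N0=(alive,v2) N1.N1=(dead,v2) N1.N2=(alive,v0) | N2.N0=(alive,v2) N2.N1=(dead,v2) N2.N2=(alive,v0)
Op 10: N2 marks N1=suspect -> (suspect,v3)
Op 11: N2 marks N1=dead -> (dead,v4)
Op 12: gossip N0<->N1 -> N0.N0=(alive,v2) N0.N1=(dead,v2) N0.N2=(alive,v0) | N1.N0=(alive,v2) N1.N1=(dead,v2) N1.N2=(alive,v0)

Answer: dead 4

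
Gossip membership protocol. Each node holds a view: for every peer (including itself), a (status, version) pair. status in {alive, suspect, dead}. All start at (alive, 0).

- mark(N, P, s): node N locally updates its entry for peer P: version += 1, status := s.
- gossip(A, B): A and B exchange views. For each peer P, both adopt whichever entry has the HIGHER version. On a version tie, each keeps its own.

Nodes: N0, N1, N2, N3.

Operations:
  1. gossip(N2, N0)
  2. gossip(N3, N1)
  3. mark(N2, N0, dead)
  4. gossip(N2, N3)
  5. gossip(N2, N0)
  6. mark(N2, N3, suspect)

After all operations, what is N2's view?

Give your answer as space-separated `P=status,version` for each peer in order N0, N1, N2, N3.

Answer: N0=dead,1 N1=alive,0 N2=alive,0 N3=suspect,1

Derivation:
Op 1: gossip N2<->N0 -> N2.N0=(alive,v0) N2.N1=(alive,v0) N2.N2=(alive,v0) N2.N3=(alive,v0) | N0.N0=(alive,v0) N0.N1=(alive,v0) N0.N2=(alive,v0) N0.N3=(alive,v0)
Op 2: gossip N3<->N1 -> N3.N0=(alive,v0) N3.N1=(alive,v0) N3.N2=(alive,v0) N3.N3=(alive,v0) | N1.N0=(alive,v0) N1.N1=(alive,v0) N1.N2=(alive,v0) N1.N3=(alive,v0)
Op 3: N2 marks N0=dead -> (dead,v1)
Op 4: gossip N2<->N3 -> N2.N0=(dead,v1) N2.N1=(alive,v0) N2.N2=(alive,v0) N2.N3=(alive,v0) | N3.N0=(dead,v1) N3.N1=(alive,v0) N3.N2=(alive,v0) N3.N3=(alive,v0)
Op 5: gossip N2<->N0 -> N2.N0=(dead,v1) N2.N1=(alive,v0) N2.N2=(alive,v0) N2.N3=(alive,v0) | N0.N0=(dead,v1) N0.N1=(alive,v0) N0.N2=(alive,v0) N0.N3=(alive,v0)
Op 6: N2 marks N3=suspect -> (suspect,v1)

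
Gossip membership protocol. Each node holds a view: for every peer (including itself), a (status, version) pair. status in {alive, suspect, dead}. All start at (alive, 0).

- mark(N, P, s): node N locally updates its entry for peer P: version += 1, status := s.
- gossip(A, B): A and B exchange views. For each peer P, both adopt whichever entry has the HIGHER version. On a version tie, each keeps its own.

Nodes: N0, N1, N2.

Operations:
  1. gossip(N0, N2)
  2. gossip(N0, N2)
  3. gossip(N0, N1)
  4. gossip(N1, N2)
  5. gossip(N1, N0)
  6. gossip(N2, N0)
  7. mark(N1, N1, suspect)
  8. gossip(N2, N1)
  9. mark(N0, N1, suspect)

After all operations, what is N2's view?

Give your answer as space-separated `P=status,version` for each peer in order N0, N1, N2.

Op 1: gossip N0<->N2 -> N0.N0=(alive,v0) N0.N1=(alive,v0) N0.N2=(alive,v0) | N2.N0=(alive,v0) N2.N1=(alive,v0) N2.N2=(alive,v0)
Op 2: gossip N0<->N2 -> N0.N0=(alive,v0) N0.N1=(alive,v0) N0.N2=(alive,v0) | N2.N0=(alive,v0) N2.N1=(alive,v0) N2.N2=(alive,v0)
Op 3: gossip N0<->N1 -> N0.N0=(alive,v0) N0.N1=(alive,v0) N0.N2=(alive,v0) | N1.N0=(alive,v0) N1.N1=(alive,v0) N1.N2=(alive,v0)
Op 4: gossip N1<->N2 -> N1.N0=(alive,v0) N1.N1=(alive,v0) N1.N2=(alive,v0) | N2.N0=(alive,v0) N2.N1=(alive,v0) N2.N2=(alive,v0)
Op 5: gossip N1<->N0 -> N1.N0=(alive,v0) N1.N1=(alive,v0) N1.N2=(alive,v0) | N0.N0=(alive,v0) N0.N1=(alive,v0) N0.N2=(alive,v0)
Op 6: gossip N2<->N0 -> N2.N0=(alive,v0) N2.N1=(alive,v0) N2.N2=(alive,v0) | N0.N0=(alive,v0) N0.N1=(alive,v0) N0.N2=(alive,v0)
Op 7: N1 marks N1=suspect -> (suspect,v1)
Op 8: gossip N2<->N1 -> N2.N0=(alive,v0) N2.N1=(suspect,v1) N2.N2=(alive,v0) | N1.N0=(alive,v0) N1.N1=(suspect,v1) N1.N2=(alive,v0)
Op 9: N0 marks N1=suspect -> (suspect,v1)

Answer: N0=alive,0 N1=suspect,1 N2=alive,0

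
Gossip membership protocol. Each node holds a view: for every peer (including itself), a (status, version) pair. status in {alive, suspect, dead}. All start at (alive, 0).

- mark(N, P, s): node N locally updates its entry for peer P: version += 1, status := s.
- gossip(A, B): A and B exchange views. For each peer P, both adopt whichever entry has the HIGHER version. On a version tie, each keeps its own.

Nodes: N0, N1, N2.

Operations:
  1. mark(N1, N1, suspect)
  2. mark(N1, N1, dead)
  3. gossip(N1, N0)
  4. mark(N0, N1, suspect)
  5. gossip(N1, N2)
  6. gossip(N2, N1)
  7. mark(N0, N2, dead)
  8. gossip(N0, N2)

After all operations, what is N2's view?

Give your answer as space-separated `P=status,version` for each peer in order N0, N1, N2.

Answer: N0=alive,0 N1=suspect,3 N2=dead,1

Derivation:
Op 1: N1 marks N1=suspect -> (suspect,v1)
Op 2: N1 marks N1=dead -> (dead,v2)
Op 3: gossip N1<->N0 -> N1.N0=(alive,v0) N1.N1=(dead,v2) N1.N2=(alive,v0) | N0.N0=(alive,v0) N0.N1=(dead,v2) N0.N2=(alive,v0)
Op 4: N0 marks N1=suspect -> (suspect,v3)
Op 5: gossip N1<->N2 -> N1.N0=(alive,v0) N1.N1=(dead,v2) N1.N2=(alive,v0) | N2.N0=(alive,v0) N2.N1=(dead,v2) N2.N2=(alive,v0)
Op 6: gossip N2<->N1 -> N2.N0=(alive,v0) N2.N1=(dead,v2) N2.N2=(alive,v0) | N1.N0=(alive,v0) N1.N1=(dead,v2) N1.N2=(alive,v0)
Op 7: N0 marks N2=dead -> (dead,v1)
Op 8: gossip N0<->N2 -> N0.N0=(alive,v0) N0.N1=(suspect,v3) N0.N2=(dead,v1) | N2.N0=(alive,v0) N2.N1=(suspect,v3) N2.N2=(dead,v1)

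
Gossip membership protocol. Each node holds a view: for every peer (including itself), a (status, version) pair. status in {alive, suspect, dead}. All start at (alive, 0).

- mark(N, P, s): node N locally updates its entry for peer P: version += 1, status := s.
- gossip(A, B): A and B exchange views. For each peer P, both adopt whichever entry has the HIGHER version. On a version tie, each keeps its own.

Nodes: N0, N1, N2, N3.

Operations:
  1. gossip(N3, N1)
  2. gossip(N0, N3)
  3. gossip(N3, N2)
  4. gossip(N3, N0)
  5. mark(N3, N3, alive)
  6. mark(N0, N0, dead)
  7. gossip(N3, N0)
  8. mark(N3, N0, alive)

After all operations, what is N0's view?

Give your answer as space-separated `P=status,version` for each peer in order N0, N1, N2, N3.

Op 1: gossip N3<->N1 -> N3.N0=(alive,v0) N3.N1=(alive,v0) N3.N2=(alive,v0) N3.N3=(alive,v0) | N1.N0=(alive,v0) N1.N1=(alive,v0) N1.N2=(alive,v0) N1.N3=(alive,v0)
Op 2: gossip N0<->N3 -> N0.N0=(alive,v0) N0.N1=(alive,v0) N0.N2=(alive,v0) N0.N3=(alive,v0) | N3.N0=(alive,v0) N3.N1=(alive,v0) N3.N2=(alive,v0) N3.N3=(alive,v0)
Op 3: gossip N3<->N2 -> N3.N0=(alive,v0) N3.N1=(alive,v0) N3.N2=(alive,v0) N3.N3=(alive,v0) | N2.N0=(alive,v0) N2.N1=(alive,v0) N2.N2=(alive,v0) N2.N3=(alive,v0)
Op 4: gossip N3<->N0 -> N3.N0=(alive,v0) N3.N1=(alive,v0) N3.N2=(alive,v0) N3.N3=(alive,v0) | N0.N0=(alive,v0) N0.N1=(alive,v0) N0.N2=(alive,v0) N0.N3=(alive,v0)
Op 5: N3 marks N3=alive -> (alive,v1)
Op 6: N0 marks N0=dead -> (dead,v1)
Op 7: gossip N3<->N0 -> N3.N0=(dead,v1) N3.N1=(alive,v0) N3.N2=(alive,v0) N3.N3=(alive,v1) | N0.N0=(dead,v1) N0.N1=(alive,v0) N0.N2=(alive,v0) N0.N3=(alive,v1)
Op 8: N3 marks N0=alive -> (alive,v2)

Answer: N0=dead,1 N1=alive,0 N2=alive,0 N3=alive,1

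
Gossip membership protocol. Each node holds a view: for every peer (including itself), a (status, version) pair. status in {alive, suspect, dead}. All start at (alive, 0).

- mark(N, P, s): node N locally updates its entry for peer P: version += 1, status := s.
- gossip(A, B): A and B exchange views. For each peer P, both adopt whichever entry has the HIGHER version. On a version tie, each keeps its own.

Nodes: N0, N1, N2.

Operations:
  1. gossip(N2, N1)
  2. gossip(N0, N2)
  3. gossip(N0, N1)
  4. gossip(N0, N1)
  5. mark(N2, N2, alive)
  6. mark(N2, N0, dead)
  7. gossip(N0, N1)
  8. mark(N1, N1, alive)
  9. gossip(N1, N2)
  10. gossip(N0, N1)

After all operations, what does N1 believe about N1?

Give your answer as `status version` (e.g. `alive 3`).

Op 1: gossip N2<->N1 -> N2.N0=(alive,v0) N2.N1=(alive,v0) N2.N2=(alive,v0) | N1.N0=(alive,v0) N1.N1=(alive,v0) N1.N2=(alive,v0)
Op 2: gossip N0<->N2 -> N0.N0=(alive,v0) N0.N1=(alive,v0) N0.N2=(alive,v0) | N2.N0=(alive,v0) N2.N1=(alive,v0) N2.N2=(alive,v0)
Op 3: gossip N0<->N1 -> N0.N0=(alive,v0) N0.N1=(alive,v0) N0.N2=(alive,v0) | N1.N0=(alive,v0) N1.N1=(alive,v0) N1.N2=(alive,v0)
Op 4: gossip N0<->N1 -> N0.N0=(alive,v0) N0.N1=(alive,v0) N0.N2=(alive,v0) | N1.N0=(alive,v0) N1.N1=(alive,v0) N1.N2=(alive,v0)
Op 5: N2 marks N2=alive -> (alive,v1)
Op 6: N2 marks N0=dead -> (dead,v1)
Op 7: gossip N0<->N1 -> N0.N0=(alive,v0) N0.N1=(alive,v0) N0.N2=(alive,v0) | N1.N0=(alive,v0) N1.N1=(alive,v0) N1.N2=(alive,v0)
Op 8: N1 marks N1=alive -> (alive,v1)
Op 9: gossip N1<->N2 -> N1.N0=(dead,v1) N1.N1=(alive,v1) N1.N2=(alive,v1) | N2.N0=(dead,v1) N2.N1=(alive,v1) N2.N2=(alive,v1)
Op 10: gossip N0<->N1 -> N0.N0=(dead,v1) N0.N1=(alive,v1) N0.N2=(alive,v1) | N1.N0=(dead,v1) N1.N1=(alive,v1) N1.N2=(alive,v1)

Answer: alive 1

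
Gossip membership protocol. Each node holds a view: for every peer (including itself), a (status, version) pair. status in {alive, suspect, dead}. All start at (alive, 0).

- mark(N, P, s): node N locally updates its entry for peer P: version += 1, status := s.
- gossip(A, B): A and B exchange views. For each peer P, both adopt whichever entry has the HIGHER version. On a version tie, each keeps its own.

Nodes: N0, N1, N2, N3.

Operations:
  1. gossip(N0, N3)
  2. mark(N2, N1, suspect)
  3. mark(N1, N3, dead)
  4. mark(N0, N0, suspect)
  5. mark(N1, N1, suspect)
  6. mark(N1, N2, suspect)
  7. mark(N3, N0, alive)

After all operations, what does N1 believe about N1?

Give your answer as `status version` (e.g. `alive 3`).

Op 1: gossip N0<->N3 -> N0.N0=(alive,v0) N0.N1=(alive,v0) N0.N2=(alive,v0) N0.N3=(alive,v0) | N3.N0=(alive,v0) N3.N1=(alive,v0) N3.N2=(alive,v0) N3.N3=(alive,v0)
Op 2: N2 marks N1=suspect -> (suspect,v1)
Op 3: N1 marks N3=dead -> (dead,v1)
Op 4: N0 marks N0=suspect -> (suspect,v1)
Op 5: N1 marks N1=suspect -> (suspect,v1)
Op 6: N1 marks N2=suspect -> (suspect,v1)
Op 7: N3 marks N0=alive -> (alive,v1)

Answer: suspect 1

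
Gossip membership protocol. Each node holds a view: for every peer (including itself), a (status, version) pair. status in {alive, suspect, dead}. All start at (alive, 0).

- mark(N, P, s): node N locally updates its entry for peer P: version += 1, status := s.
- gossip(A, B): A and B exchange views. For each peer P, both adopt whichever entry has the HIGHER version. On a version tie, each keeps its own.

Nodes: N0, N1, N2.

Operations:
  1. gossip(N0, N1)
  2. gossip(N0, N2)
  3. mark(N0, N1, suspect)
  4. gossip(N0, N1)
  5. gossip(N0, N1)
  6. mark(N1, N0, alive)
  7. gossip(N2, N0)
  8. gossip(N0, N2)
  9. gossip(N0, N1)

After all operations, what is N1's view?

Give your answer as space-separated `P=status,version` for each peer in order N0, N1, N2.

Answer: N0=alive,1 N1=suspect,1 N2=alive,0

Derivation:
Op 1: gossip N0<->N1 -> N0.N0=(alive,v0) N0.N1=(alive,v0) N0.N2=(alive,v0) | N1.N0=(alive,v0) N1.N1=(alive,v0) N1.N2=(alive,v0)
Op 2: gossip N0<->N2 -> N0.N0=(alive,v0) N0.N1=(alive,v0) N0.N2=(alive,v0) | N2.N0=(alive,v0) N2.N1=(alive,v0) N2.N2=(alive,v0)
Op 3: N0 marks N1=suspect -> (suspect,v1)
Op 4: gossip N0<->N1 -> N0.N0=(alive,v0) N0.N1=(suspect,v1) N0.N2=(alive,v0) | N1.N0=(alive,v0) N1.N1=(suspect,v1) N1.N2=(alive,v0)
Op 5: gossip N0<->N1 -> N0.N0=(alive,v0) N0.N1=(suspect,v1) N0.N2=(alive,v0) | N1.N0=(alive,v0) N1.N1=(suspect,v1) N1.N2=(alive,v0)
Op 6: N1 marks N0=alive -> (alive,v1)
Op 7: gossip N2<->N0 -> N2.N0=(alive,v0) N2.N1=(suspect,v1) N2.N2=(alive,v0) | N0.N0=(alive,v0) N0.N1=(suspect,v1) N0.N2=(alive,v0)
Op 8: gossip N0<->N2 -> N0.N0=(alive,v0) N0.N1=(suspect,v1) N0.N2=(alive,v0) | N2.N0=(alive,v0) N2.N1=(suspect,v1) N2.N2=(alive,v0)
Op 9: gossip N0<->N1 -> N0.N0=(alive,v1) N0.N1=(suspect,v1) N0.N2=(alive,v0) | N1.N0=(alive,v1) N1.N1=(suspect,v1) N1.N2=(alive,v0)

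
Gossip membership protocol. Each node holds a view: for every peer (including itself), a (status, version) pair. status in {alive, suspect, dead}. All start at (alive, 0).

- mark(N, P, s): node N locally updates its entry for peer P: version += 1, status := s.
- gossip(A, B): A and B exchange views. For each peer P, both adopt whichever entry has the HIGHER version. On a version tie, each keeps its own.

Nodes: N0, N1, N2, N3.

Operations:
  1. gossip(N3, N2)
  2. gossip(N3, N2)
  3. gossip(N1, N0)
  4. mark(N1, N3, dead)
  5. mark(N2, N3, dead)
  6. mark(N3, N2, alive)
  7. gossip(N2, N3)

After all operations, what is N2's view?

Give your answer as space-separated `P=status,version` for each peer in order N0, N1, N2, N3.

Answer: N0=alive,0 N1=alive,0 N2=alive,1 N3=dead,1

Derivation:
Op 1: gossip N3<->N2 -> N3.N0=(alive,v0) N3.N1=(alive,v0) N3.N2=(alive,v0) N3.N3=(alive,v0) | N2.N0=(alive,v0) N2.N1=(alive,v0) N2.N2=(alive,v0) N2.N3=(alive,v0)
Op 2: gossip N3<->N2 -> N3.N0=(alive,v0) N3.N1=(alive,v0) N3.N2=(alive,v0) N3.N3=(alive,v0) | N2.N0=(alive,v0) N2.N1=(alive,v0) N2.N2=(alive,v0) N2.N3=(alive,v0)
Op 3: gossip N1<->N0 -> N1.N0=(alive,v0) N1.N1=(alive,v0) N1.N2=(alive,v0) N1.N3=(alive,v0) | N0.N0=(alive,v0) N0.N1=(alive,v0) N0.N2=(alive,v0) N0.N3=(alive,v0)
Op 4: N1 marks N3=dead -> (dead,v1)
Op 5: N2 marks N3=dead -> (dead,v1)
Op 6: N3 marks N2=alive -> (alive,v1)
Op 7: gossip N2<->N3 -> N2.N0=(alive,v0) N2.N1=(alive,v0) N2.N2=(alive,v1) N2.N3=(dead,v1) | N3.N0=(alive,v0) N3.N1=(alive,v0) N3.N2=(alive,v1) N3.N3=(dead,v1)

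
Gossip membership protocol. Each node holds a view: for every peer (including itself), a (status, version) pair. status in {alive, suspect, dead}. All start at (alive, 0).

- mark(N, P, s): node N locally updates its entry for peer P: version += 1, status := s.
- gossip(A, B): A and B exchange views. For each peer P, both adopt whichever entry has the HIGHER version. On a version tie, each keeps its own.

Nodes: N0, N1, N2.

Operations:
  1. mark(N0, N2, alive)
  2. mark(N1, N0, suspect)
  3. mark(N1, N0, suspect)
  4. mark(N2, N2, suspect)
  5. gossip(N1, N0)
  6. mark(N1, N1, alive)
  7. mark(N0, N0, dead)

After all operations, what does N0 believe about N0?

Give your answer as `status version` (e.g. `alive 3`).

Op 1: N0 marks N2=alive -> (alive,v1)
Op 2: N1 marks N0=suspect -> (suspect,v1)
Op 3: N1 marks N0=suspect -> (suspect,v2)
Op 4: N2 marks N2=suspect -> (suspect,v1)
Op 5: gossip N1<->N0 -> N1.N0=(suspect,v2) N1.N1=(alive,v0) N1.N2=(alive,v1) | N0.N0=(suspect,v2) N0.N1=(alive,v0) N0.N2=(alive,v1)
Op 6: N1 marks N1=alive -> (alive,v1)
Op 7: N0 marks N0=dead -> (dead,v3)

Answer: dead 3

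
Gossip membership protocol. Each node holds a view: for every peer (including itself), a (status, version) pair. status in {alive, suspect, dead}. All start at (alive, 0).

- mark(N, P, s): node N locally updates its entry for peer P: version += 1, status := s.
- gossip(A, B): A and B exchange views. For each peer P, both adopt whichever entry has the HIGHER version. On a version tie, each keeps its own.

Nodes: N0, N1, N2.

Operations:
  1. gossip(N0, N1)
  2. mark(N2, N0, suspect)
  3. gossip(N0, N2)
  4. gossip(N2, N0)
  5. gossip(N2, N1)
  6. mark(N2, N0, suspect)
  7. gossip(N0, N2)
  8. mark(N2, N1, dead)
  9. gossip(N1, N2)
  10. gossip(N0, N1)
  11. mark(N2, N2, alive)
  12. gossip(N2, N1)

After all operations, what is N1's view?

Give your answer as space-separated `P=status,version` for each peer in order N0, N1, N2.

Op 1: gossip N0<->N1 -> N0.N0=(alive,v0) N0.N1=(alive,v0) N0.N2=(alive,v0) | N1.N0=(alive,v0) N1.N1=(alive,v0) N1.N2=(alive,v0)
Op 2: N2 marks N0=suspect -> (suspect,v1)
Op 3: gossip N0<->N2 -> N0.N0=(suspect,v1) N0.N1=(alive,v0) N0.N2=(alive,v0) | N2.N0=(suspect,v1) N2.N1=(alive,v0) N2.N2=(alive,v0)
Op 4: gossip N2<->N0 -> N2.N0=(suspect,v1) N2.N1=(alive,v0) N2.N2=(alive,v0) | N0.N0=(suspect,v1) N0.N1=(alive,v0) N0.N2=(alive,v0)
Op 5: gossip N2<->N1 -> N2.N0=(suspect,v1) N2.N1=(alive,v0) N2.N2=(alive,v0) | N1.N0=(suspect,v1) N1.N1=(alive,v0) N1.N2=(alive,v0)
Op 6: N2 marks N0=suspect -> (suspect,v2)
Op 7: gossip N0<->N2 -> N0.N0=(suspect,v2) N0.N1=(alive,v0) N0.N2=(alive,v0) | N2.N0=(suspect,v2) N2.N1=(alive,v0) N2.N2=(alive,v0)
Op 8: N2 marks N1=dead -> (dead,v1)
Op 9: gossip N1<->N2 -> N1.N0=(suspect,v2) N1.N1=(dead,v1) N1.N2=(alive,v0) | N2.N0=(suspect,v2) N2.N1=(dead,v1) N2.N2=(alive,v0)
Op 10: gossip N0<->N1 -> N0.N0=(suspect,v2) N0.N1=(dead,v1) N0.N2=(alive,v0) | N1.N0=(suspect,v2) N1.N1=(dead,v1) N1.N2=(alive,v0)
Op 11: N2 marks N2=alive -> (alive,v1)
Op 12: gossip N2<->N1 -> N2.N0=(suspect,v2) N2.N1=(dead,v1) N2.N2=(alive,v1) | N1.N0=(suspect,v2) N1.N1=(dead,v1) N1.N2=(alive,v1)

Answer: N0=suspect,2 N1=dead,1 N2=alive,1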